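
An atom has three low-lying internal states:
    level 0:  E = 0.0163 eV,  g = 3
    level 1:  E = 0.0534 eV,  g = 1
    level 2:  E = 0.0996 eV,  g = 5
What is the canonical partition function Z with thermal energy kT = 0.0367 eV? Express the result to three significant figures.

Eᵢ/kT = 0.44414, 1.4550, 2.7139.
Z = Σ gᵢe^(−Eᵢ/kT) = 3·e^(−0.44414) + 1·e^(−1.4550) + 5·e^(−2.7139) = 1.9241 + 0.23340 + 0.33139 = 2.4889.

Z = 2.49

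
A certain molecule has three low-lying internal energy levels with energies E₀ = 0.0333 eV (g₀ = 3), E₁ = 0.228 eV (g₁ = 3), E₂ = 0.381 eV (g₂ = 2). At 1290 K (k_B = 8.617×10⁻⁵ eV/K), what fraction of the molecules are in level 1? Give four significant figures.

0.1443

k_BT = 8.617×10⁻⁵ × 1290 K = 0.111159 eV.
Eᵢ/kT = 0.299571, 2.05112, 3.42752.
Z = Σ gᵢe^(−Eᵢ/kT) = 3·e^(−0.299571) + 3·e^(−2.05112) + 2·e^(−3.42752) = 2.22341 + 0.385772 + 0.0649347 = 2.67412.
P₁ = g₁ e^(−E₁/kT) / Z = 0.385772/2.67412 = 0.1443.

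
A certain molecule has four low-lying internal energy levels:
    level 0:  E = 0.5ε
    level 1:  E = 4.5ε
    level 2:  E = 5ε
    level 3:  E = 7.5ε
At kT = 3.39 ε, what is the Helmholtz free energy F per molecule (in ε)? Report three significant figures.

-1.30 ε

Eᵢ/kT = 0.14749, 1.3274, 1.4749, 2.2124.
Z = Σ e^(−Eᵢ/kT) = e^(−0.14749) + e^(−1.3274) + e^(−1.4749) + e^(−2.2124) = 0.86287 + 0.26517 + 0.22880 + 0.10944 = 1.4663.
F = −kT ln Z = −3.39 × ln(1.4663) = −3.39 × 0.38274 = -1.30 ε.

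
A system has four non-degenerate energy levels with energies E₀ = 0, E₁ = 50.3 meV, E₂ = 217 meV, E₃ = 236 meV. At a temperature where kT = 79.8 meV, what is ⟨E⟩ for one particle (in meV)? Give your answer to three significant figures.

Eᵢ/kT = 0, 0.63033, 2.7193, 2.9574.
Z = Σ e^(−Eᵢ/kT) = e^(−0) + e^(−0.63033) + e^(−2.7193) + e^(−2.9574) = 1.0000 + 0.53242 + 0.065921 + 0.051954 = 1.6503.
⟨E⟩ = Σ Eᵢ e^(−Eᵢ/kT) / Z = (0·1.0000 + 50.3·0.53242 + 217·0.065921 + 236·0.051954) / 1.6503 = 32.3 meV.

32.3 meV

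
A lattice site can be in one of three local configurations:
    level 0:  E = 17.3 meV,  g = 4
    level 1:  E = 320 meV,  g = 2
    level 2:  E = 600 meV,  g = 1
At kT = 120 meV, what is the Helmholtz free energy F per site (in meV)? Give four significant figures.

Eᵢ/kT = 0.144167, 2.66667, 5.00000.
Z = Σ gᵢe^(−Eᵢ/kT) = 4·e^(−0.144167) + 2·e^(−2.66667) + 1·e^(−5.00000) = 3.46297 + 0.138966 + 0.00673795 = 3.60867.
F = −kT ln Z = −120 × ln(3.60867) = −120 × 1.28334 = -154.0 meV.

-154.0 meV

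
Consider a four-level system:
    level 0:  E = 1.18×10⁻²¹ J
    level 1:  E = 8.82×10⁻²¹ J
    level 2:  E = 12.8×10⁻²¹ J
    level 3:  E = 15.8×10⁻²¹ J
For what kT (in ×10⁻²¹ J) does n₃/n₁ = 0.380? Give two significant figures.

7.2 ×10⁻²¹ J

n₃/n₁ = exp[−(E₃−E₁)/kT] = 0.380.
⇒ (E₃−E₁)/kT = ln(1/0.380) = ln(2.632) = 0.9677.
kT = 6.98 ×10⁻²¹ J / 0.9677 = 7.2 ×10⁻²¹ J.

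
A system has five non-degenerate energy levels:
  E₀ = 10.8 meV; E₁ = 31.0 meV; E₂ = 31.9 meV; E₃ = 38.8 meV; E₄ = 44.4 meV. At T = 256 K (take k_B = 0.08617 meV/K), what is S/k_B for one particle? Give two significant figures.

1.4

k_BT = 0.08617 × 256 K = 22.06 meV.
Eᵢ/kT = 0.4896, 1.405, 1.446, 1.759, 2.013.
Z = Σ e^(−Eᵢ/kT) = e^(−0.4896) + e^(−1.405) + e^(−1.446) + e^(−1.759) + e^(−2.013) = 0.6129 + 0.2454 + 0.2355 + 0.1722 + 0.1336 = 1.400.
⟨E⟩ = Σ EᵢPᵢ = 24.54 meV.
S/k_B = ln Z + ⟨E⟩/kT = ln(1.400) + 24.54/22.06 = 0.3365 + 1.112 = 1.4.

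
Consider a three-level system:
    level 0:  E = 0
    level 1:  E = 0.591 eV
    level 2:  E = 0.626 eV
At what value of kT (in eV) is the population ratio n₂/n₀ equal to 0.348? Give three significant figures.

n₂/n₀ = exp[−(E₂−E₀)/kT] = 0.348.
⇒ (E₂−E₀)/kT = ln(1/0.348) = ln(2.8736) = 1.0556.
kT = 0.626 eV / 1.0556 = 0.593 eV.

0.593 eV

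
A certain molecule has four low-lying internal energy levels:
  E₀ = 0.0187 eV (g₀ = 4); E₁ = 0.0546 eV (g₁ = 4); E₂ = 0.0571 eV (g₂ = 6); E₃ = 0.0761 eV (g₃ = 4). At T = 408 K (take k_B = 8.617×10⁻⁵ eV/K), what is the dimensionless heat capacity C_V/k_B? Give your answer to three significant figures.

k_BT = 8.617×10⁻⁵ × 408 K = 0.035157 eV.
Eᵢ/kT = 0.53190, 1.5530, 1.6241, 2.1646.
Z = Σ gᵢe^(−Eᵢ/kT) = 4·e^(−0.53190) + 4·e^(−1.5530) + 6·e^(−1.6241) + 4·e^(−2.1646) = 2.3500 + 0.84645 + 1.1825 + 0.45918 = 4.8381.
⟨E⟩ = 0.039814 eV, ⟨E²⟩ = 0.0020380 eV².
C_V/k_B = (⟨E²⟩ − ⟨E⟩²)/(kT)² = (0.0020380 − 0.0015852)/0.0012360 = 0.366.

0.366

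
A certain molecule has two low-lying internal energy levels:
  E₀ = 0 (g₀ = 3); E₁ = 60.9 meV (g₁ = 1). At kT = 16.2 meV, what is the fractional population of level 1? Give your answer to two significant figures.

0.0077

Eᵢ/kT = 0, 3.759.
Z = Σ gᵢe^(−Eᵢ/kT) = 3·e^(−0) + 1·e^(−3.759) = 3.000 + 0.02331 = 3.023.
P₁ = g₁ e^(−E₁/kT) / Z = 0.02331/3.023 = 0.0077.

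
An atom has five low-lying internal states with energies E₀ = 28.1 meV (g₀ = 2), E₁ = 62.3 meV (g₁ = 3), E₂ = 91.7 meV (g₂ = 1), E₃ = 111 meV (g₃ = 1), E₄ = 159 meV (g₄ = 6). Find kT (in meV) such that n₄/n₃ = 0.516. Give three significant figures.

n₄/n₃ = (g₄/g₃) exp[−(E₄−E₃)/kT] = 0.516.
⇒ (E₄−E₃)/kT = ln((6/1)/0.516) = ln(11.628) = 2.4534.
kT = 48 meV / 2.4534 = 19.6 meV.

19.6 meV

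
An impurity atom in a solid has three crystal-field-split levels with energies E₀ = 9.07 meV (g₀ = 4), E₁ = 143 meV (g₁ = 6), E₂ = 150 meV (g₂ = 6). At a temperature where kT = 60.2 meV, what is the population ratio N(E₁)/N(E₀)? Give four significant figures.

0.1621

n₁/n₀ = (g₁/g₀) exp[−(E₁−E₀)/kT] = (6/4) × exp(−(133.93 meV)/(60.2 meV)) = (6/4) × exp(-2.22475) = 0.1621.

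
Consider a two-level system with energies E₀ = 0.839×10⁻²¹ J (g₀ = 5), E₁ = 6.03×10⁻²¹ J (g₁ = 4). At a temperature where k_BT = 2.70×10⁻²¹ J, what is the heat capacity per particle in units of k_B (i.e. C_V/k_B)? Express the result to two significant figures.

0.35

Eᵢ/kT = 0.3107, 2.233.
Z = Σ gᵢe^(−Eᵢ/kT) = 5·e^(−0.3107) + 4·e^(−2.233) = 3.665 + 0.4288 = 4.094.
⟨E⟩ = 1.383, ⟨E²⟩ = 4.439.
C_V/k_B = (⟨E²⟩ − ⟨E⟩²)/(kT)² = (4.439 − 1.913)/7.290 = 0.35.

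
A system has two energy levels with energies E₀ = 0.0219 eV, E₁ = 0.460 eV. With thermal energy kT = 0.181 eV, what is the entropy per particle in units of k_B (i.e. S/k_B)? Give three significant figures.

0.283

Eᵢ/kT = 0.12099, 2.5414.
Z = Σ e^(−Eᵢ/kT) = e^(−0.12099) + e^(−2.5414) = 0.88604 + 0.078756 = 0.96480.
⟨E⟩ = Σ EᵢPᵢ = 0.057662 eV.
S/k_B = ln Z + ⟨E⟩/kT = ln(0.96480) + 0.057662/0.181 = -0.035834 + 0.31857 = 0.283.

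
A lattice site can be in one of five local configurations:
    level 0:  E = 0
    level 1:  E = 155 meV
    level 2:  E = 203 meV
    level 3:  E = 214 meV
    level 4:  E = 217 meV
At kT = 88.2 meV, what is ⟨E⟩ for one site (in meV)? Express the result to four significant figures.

Eᵢ/kT = 0, 1.75737, 2.30159, 2.42630, 2.46032.
Z = Σ e^(−Eᵢ/kT) = e^(−0) + e^(−1.75737) + e^(−2.30159) + e^(−2.42630) + e^(−2.46032) = 1.00000 + 0.172498 + 0.100100 + 0.0883632 + 0.0854076 = 1.44637.
⟨E⟩ = Σ Eᵢ e^(−Eᵢ/kT) / Z = (0·1.00000 + 155·0.172498 + 203·0.100100 + 214·0.0883632 + 217·0.0854076) / 1.44637 = 58.42 meV.

58.42 meV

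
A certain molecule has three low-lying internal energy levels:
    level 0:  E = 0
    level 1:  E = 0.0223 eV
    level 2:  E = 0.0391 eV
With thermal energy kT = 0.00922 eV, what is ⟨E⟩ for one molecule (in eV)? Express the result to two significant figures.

0.0023 eV

Eᵢ/kT = 0, 2.419, 4.241.
Z = Σ e^(−Eᵢ/kT) = e^(−0) + e^(−2.419) + e^(−4.241) = 1.000 + 0.08901 + 0.01439 = 1.103.
⟨E⟩ = Σ Eᵢ e^(−Eᵢ/kT) / Z = (0·1.000 + 0.0223·0.08901 + 0.0391·0.01439) / 1.103 = 0.0023 eV.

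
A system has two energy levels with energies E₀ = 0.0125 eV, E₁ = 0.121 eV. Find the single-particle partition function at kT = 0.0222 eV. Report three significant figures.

Z = 0.574

Eᵢ/kT = 0.56306, 5.4505.
Z = Σ e^(−Eᵢ/kT) = e^(−0.56306) + e^(−5.4505) = 0.56946 + 0.0042942 = 0.57375.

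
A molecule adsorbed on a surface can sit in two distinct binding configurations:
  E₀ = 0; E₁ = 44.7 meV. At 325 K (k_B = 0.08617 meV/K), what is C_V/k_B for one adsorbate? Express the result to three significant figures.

0.357

k_BT = 0.08617 × 325 K = 28.005 meV.
Eᵢ/kT = 0, 1.5961.
Z = Σ e^(−Eᵢ/kT) = e^(−0) + e^(−1.5961) = 1.0000 + 0.20269 = 1.2027.
⟨E⟩ = 7.5333 meV, ⟨E²⟩ = 336.74 meV².
C_V/k_B = (⟨E²⟩ − ⟨E⟩²)/(kT)² = (336.74 − 56.751)/784.28 = 0.357.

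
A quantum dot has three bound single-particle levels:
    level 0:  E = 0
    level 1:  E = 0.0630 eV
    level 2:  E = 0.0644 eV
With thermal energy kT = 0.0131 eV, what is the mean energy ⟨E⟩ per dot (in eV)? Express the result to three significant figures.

Eᵢ/kT = 0, 4.8092, 4.9160.
Z = Σ e^(−Eᵢ/kT) = e^(−0) + e^(−4.8092) + e^(−4.9160) = 1.0000 + 0.0081544 + 0.0073284 = 1.0155.
⟨E⟩ = Σ Eᵢ e^(−Eᵢ/kT) / Z = (0·1.0000 + 0.0630·0.0081544 + 0.0644·0.0073284) / 1.0155 = 0.000971 eV.

0.000971 eV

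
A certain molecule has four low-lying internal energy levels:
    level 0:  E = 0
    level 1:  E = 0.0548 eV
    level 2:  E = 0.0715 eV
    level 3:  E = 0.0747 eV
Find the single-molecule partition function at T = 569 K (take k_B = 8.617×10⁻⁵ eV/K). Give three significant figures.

Z = 1.78

k_BT = 8.617×10⁻⁵ × 569 K = 0.049031 eV.
Eᵢ/kT = 0, 1.1177, 1.4583, 1.5235.
Z = Σ e^(−Eᵢ/kT) = e^(−0) + e^(−1.1177) + e^(−1.4583) + e^(−1.5235) = 1.0000 + 0.32703 + 0.23263 + 0.21795 = 1.7776.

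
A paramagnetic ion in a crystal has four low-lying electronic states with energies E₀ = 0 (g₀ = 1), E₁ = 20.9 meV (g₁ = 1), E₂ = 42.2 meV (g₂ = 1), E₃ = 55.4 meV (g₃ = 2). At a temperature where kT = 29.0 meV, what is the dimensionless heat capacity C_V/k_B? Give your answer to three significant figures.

0.518

Eᵢ/kT = 0, 0.72069, 1.4552, 1.9103.
Z = Σ gᵢe^(−Eᵢ/kT) = 1·e^(−0) + 1·e^(−0.72069) + 1·e^(−1.4552) + 2·e^(−1.9103) = 1.0000 + 0.48642 + 0.23335 + 0.29607 = 2.0158.
⟨E⟩ = 18.065 meV, ⟨E²⟩ = 762.34 meV².
C_V/k_B = (⟨E²⟩ − ⟨E⟩²)/(kT)² = (762.34 − 326.34)/841.00 = 0.518.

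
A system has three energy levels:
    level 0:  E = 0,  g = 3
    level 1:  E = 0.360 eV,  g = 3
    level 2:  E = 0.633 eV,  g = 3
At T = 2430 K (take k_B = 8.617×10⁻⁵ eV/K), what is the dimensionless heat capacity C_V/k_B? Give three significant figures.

0.656

k_BT = 8.617×10⁻⁵ × 2430 K = 0.20939 eV.
Eᵢ/kT = 0, 1.7193, 3.0231.
Z = Σ gᵢe^(−Eᵢ/kT) = 3·e^(−0) + 3·e^(−1.7193) + 3·e^(−3.0231) = 3.0000 + 0.53757 + 0.14595 = 3.6835.
⟨E⟩ = 0.077620 eV, ⟨E²⟩ = 0.034790 eV².
C_V/k_B = (⟨E²⟩ − ⟨E⟩²)/(kT)² = (0.034790 − 0.0060249)/0.043844 = 0.656.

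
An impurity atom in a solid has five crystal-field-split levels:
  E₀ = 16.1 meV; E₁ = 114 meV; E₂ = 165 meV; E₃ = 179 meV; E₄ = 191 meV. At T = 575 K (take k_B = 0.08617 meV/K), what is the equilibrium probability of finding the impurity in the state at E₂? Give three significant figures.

k_BT = 0.08617 × 575 K = 49.548 meV.
Eᵢ/kT = 0.32494, 2.3008, 3.3301, 3.6127, 3.8548.
Z = Σ e^(−Eᵢ/kT) = e^(−0.32494) + e^(−2.3008) + e^(−3.3301) + e^(−3.6127) + e^(−3.8548) = 0.72257 + 0.10018 + 0.035790 + 0.026979 + 0.021178 = 0.90670.
P₂ = e^(−E₂/kT) / Z = 0.035790/0.90670 = 0.0395.

0.0395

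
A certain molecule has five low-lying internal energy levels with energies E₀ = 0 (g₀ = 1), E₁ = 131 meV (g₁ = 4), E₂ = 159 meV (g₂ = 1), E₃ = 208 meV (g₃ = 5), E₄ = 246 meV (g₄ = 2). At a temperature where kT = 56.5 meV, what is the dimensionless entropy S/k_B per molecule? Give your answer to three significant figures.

Eᵢ/kT = 0, 2.3186, 2.8142, 3.6814, 4.3540.
Z = Σ gᵢe^(−Eᵢ/kT) = 1·e^(−0) + 4·e^(−2.3186) + 1·e^(−2.8142) + 5·e^(−3.6814) + 2·e^(−4.3540) = 1.0000 + 0.39365 + 0.059953 + 0.12594 + 0.025711 = 1.6053.
⟨E⟩ = Σ EᵢPᵢ = 58.320 meV.
S/k_B = ln Z + ⟨E⟩/kT = ln(1.6053) + 58.320/56.5 = 0.47331 + 1.0322 = 1.51.

1.51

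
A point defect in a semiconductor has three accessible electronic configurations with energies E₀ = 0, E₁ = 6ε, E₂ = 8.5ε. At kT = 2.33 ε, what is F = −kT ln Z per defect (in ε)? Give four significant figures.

Eᵢ/kT = 0, 2.57511, 3.64807.
Z = Σ e^(−Eᵢ/kT) = e^(−0) + e^(−2.57511) + e^(−3.64807) = 1.00000 + 0.0761454 + 0.0260413 = 1.10219.
F = −kT ln Z = −2.33 × ln(1.10219) = −2.33 × 0.0972991 = -0.2267 ε.

-0.2267 ε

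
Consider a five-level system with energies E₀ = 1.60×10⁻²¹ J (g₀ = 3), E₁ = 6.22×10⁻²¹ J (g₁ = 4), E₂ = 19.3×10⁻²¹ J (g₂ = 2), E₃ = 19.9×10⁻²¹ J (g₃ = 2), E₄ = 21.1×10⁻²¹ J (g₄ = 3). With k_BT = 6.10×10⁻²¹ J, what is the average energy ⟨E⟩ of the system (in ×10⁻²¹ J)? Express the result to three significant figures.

Eᵢ/kT = 0.26230, 1.0197, 3.1639, 3.2623, 3.4590.
Z = Σ gᵢe^(−Eᵢ/kT) = 3·e^(−0.26230) + 4·e^(−1.0197) + 2·e^(−3.1639) + 2·e^(−3.2623) + 3·e^(−3.4590) = 2.3078 + 1.4428 + 0.084521 + 0.076600 + 0.094384 = 4.0061.
⟨E⟩ = Σ Eᵢ gᵢe^(−Eᵢ/kT) / Z = (1.60·2.3078 + 6.22·1.4428 + 19.3·0.084521 + 19.9·0.076600 + 21.1·0.094384) / 4.0061 = 4.45 ×10⁻²¹ J.

4.45 ×10⁻²¹ J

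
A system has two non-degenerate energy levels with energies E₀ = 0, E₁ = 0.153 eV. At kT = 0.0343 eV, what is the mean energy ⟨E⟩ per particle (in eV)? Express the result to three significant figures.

Eᵢ/kT = 0, 4.4606.
Z = Σ e^(−Eᵢ/kT) = e^(−0) + e^(−4.4606) = 1.0000 + 0.011555 = 1.0116.
⟨E⟩ = Σ Eᵢ e^(−Eᵢ/kT) / Z = (0·1.0000 + 0.153·0.011555) / 1.0116 = 0.00175 eV.

0.00175 eV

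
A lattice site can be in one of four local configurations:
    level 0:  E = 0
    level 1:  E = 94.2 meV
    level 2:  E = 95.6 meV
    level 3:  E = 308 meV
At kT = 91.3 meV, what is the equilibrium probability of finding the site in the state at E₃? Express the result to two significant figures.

Eᵢ/kT = 0, 1.032, 1.047, 3.373.
Z = Σ e^(−Eᵢ/kT) = e^(−0) + e^(−1.032) + e^(−1.047) + e^(−3.373) = 1.000 + 0.3563 + 0.3510 + 0.03429 = 1.742.
P₃ = e^(−E₃/kT) / Z = 0.03429/1.742 = 0.020.

0.020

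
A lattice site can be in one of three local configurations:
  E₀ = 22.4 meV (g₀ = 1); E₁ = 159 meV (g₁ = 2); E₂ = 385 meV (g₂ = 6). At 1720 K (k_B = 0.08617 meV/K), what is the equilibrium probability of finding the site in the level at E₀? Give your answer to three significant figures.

0.432

k_BT = 0.08617 × 1720 K = 148.21 meV.
Eᵢ/kT = 0.15114, 1.0728, 2.5977.
Z = Σ gᵢe^(−Eᵢ/kT) = 1·e^(−0.15114) + 2·e^(−1.0728) + 6·e^(−2.5977) = 0.85973 + 0.68410 + 0.44667 = 1.9905.
P₀ = g₀ e^(−E₀/kT) / Z = 0.85973/1.9905 = 0.432.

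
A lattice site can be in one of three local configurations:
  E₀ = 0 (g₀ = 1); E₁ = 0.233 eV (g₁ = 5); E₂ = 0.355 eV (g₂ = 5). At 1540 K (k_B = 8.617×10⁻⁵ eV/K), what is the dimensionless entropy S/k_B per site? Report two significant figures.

1.9

k_BT = 8.617×10⁻⁵ × 1540 K = 0.1327 eV.
Eᵢ/kT = 0, 1.756, 2.675.
Z = Σ gᵢe^(−Eᵢ/kT) = 1·e^(−0) + 5·e^(−1.756) + 5·e^(−2.675) = 1.000 + 0.8637 + 0.3445 = 2.208.
⟨E⟩ = Σ EᵢPᵢ = 0.1465 eV.
S/k_B = ln Z + ⟨E⟩/kT = ln(2.208) + 0.1465/0.1327 = 0.7921 + 1.104 = 1.9.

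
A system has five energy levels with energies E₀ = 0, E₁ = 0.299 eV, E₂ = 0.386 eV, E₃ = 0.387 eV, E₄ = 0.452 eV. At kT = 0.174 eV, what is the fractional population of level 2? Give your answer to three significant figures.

Eᵢ/kT = 0, 1.7184, 2.2184, 2.2241, 2.5977.
Z = Σ e^(−Eᵢ/kT) = e^(−0) + e^(−1.7184) + e^(−2.2184) + e^(−2.2241) + e^(−2.5977) = 1.0000 + 0.17935 + 0.10878 + 0.10816 + 0.074445 = 1.4707.
P₂ = e^(−E₂/kT) / Z = 0.10878/1.4707 = 0.0740.

0.0740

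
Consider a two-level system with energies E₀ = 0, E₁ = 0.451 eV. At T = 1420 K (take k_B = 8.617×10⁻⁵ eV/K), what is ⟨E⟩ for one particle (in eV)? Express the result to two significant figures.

0.011 eV

k_BT = 8.617×10⁻⁵ × 1420 K = 0.1224 eV.
Eᵢ/kT = 0, 3.685.
Z = Σ e^(−Eᵢ/kT) = e^(−0) + e^(−3.685) = 1.000 + 0.02510 = 1.025.
⟨E⟩ = Σ Eᵢ e^(−Eᵢ/kT) / Z = (0·1.000 + 0.451·0.02510) / 1.025 = 0.011 eV.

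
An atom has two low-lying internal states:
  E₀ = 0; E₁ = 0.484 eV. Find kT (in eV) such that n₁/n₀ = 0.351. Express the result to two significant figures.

n₁/n₀ = exp[−(E₁−E₀)/kT] = 0.351.
⇒ (E₁−E₀)/kT = ln(1/0.351) = ln(2.849) = 1.047.
kT = 0.484 eV / 1.047 = 0.46 eV.

0.46 eV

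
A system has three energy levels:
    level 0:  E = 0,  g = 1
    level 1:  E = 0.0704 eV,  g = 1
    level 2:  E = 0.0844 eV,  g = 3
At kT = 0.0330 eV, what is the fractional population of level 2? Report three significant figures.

0.172

Eᵢ/kT = 0, 2.1333, 2.5576.
Z = Σ gᵢe^(−Eᵢ/kT) = 1·e^(−0) + 1·e^(−2.1333) + 3·e^(−2.5576) = 1.0000 + 0.11845 + 0.23247 = 1.3509.
P₂ = g₂ e^(−E₂/kT) / Z = 0.23247/1.3509 = 0.172.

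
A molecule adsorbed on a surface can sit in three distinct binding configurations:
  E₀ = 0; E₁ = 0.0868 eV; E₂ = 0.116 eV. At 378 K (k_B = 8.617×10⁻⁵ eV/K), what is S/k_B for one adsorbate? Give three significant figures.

0.355

k_BT = 8.617×10⁻⁵ × 378 K = 0.032572 eV.
Eᵢ/kT = 0, 2.6649, 3.5613.
Z = Σ e^(−Eᵢ/kT) = e^(−0) + e^(−2.6649) + e^(−3.5613) = 1.0000 + 0.069606 + 0.028402 = 1.0980.
⟨E⟩ = Σ EᵢPᵢ = 0.0085031 eV.
S/k_B = ln Z + ⟨E⟩/kT = ln(1.0980) + 0.0085031/0.032572 = 0.093490 + 0.26106 = 0.355.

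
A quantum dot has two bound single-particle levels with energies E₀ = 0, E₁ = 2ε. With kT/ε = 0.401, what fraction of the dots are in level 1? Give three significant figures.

Eᵢ/kT = 0, 4.9875.
Z = Σ e^(−Eᵢ/kT) = e^(−0) + e^(−4.9875) = 1.0000 + 0.0068227 = 1.0068.
P₁ = e^(−E₁/kT) / Z = 0.0068227/1.0068 = 0.00678.

0.00678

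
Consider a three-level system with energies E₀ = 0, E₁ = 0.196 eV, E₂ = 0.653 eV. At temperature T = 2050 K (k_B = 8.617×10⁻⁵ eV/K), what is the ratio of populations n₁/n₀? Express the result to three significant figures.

k_BT = 8.617×10⁻⁵ × 2050 K = 0.17665 eV.
n₁/n₀ = exp[−(E₁−E₀)/kT] = exp(−(0.196 eV)/(0.17665 eV)) = exp(-1.1095) = 0.330.

0.330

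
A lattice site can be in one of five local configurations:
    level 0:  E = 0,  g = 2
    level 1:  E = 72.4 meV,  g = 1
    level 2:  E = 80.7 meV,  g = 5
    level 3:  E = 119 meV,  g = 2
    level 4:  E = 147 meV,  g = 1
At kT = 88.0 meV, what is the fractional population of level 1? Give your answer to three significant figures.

0.0854

Eᵢ/kT = 0, 0.82273, 0.91705, 1.3523, 1.6705.
Z = Σ gᵢe^(−Eᵢ/kT) = 2·e^(−0) + 1·e^(−0.82273) + 5·e^(−0.91705) + 2·e^(−1.3523) + 1·e^(−1.6705) = 2.0000 + 0.43923 + 1.9985 + 0.51729 + 0.18815 = 5.1432.
P₁ = g₁ e^(−E₁/kT) / Z = 0.43923/5.1432 = 0.0854.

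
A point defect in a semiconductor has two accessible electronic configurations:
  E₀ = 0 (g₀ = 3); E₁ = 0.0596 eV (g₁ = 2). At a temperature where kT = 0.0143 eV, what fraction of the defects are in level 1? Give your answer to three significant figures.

0.0102

Eᵢ/kT = 0, 4.1678.
Z = Σ gᵢe^(−Eᵢ/kT) = 3·e^(−0) + 2·e^(−4.1678) = 3.0000 + 0.030973 = 3.0310.
P₁ = g₁ e^(−E₁/kT) / Z = 0.030973/3.0310 = 0.0102.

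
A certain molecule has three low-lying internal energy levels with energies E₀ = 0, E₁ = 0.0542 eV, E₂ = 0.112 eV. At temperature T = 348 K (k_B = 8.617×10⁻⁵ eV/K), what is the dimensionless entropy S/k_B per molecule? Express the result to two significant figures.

0.50

k_BT = 8.617×10⁻⁵ × 348 K = 0.02999 eV.
Eᵢ/kT = 0, 1.807, 3.735.
Z = Σ e^(−Eᵢ/kT) = e^(−0) + e^(−1.807) + e^(−3.735) = 1.000 + 0.1641 + 0.02387 = 1.188.
⟨E⟩ = Σ EᵢPᵢ = 0.009737 eV.
S/k_B = ln Z + ⟨E⟩/kT = ln(1.188) + 0.009737/0.02999 = 0.1723 + 0.3247 = 0.50.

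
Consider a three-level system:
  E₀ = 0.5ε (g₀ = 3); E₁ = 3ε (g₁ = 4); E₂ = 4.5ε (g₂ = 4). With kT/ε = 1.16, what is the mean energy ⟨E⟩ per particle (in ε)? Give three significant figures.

0.964 ε

Eᵢ/kT = 0.43103, 2.5862, 3.8793.
Z = Σ gᵢe^(−Eᵢ/kT) = 3·e^(−0.43103) + 4·e^(−2.5862) + 4·e^(−3.8793) = 1.9495 + 0.30122 + 0.082661 = 2.3334.
⟨E⟩ = Σ Eᵢ gᵢe^(−Eᵢ/kT) / Z = (0.5·1.9495 + 3·0.30122 + 4.5·0.082661) / 2.3334 = 0.964 ε.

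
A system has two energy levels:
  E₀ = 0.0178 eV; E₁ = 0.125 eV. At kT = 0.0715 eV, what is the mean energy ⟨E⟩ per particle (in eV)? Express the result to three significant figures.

0.0374 eV

Eᵢ/kT = 0.24895, 1.7483.
Z = Σ e^(−Eᵢ/kT) = e^(−0.24895) + e^(−1.7483) = 0.77962 + 0.17407 = 0.95369.
⟨E⟩ = Σ Eᵢ e^(−Eᵢ/kT) / Z = (0.0178·0.77962 + 0.125·0.17407) / 0.95369 = 0.0374 eV.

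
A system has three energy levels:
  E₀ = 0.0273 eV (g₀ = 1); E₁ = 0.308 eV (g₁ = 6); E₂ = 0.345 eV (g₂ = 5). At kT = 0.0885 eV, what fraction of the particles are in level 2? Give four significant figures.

0.09932

Eᵢ/kT = 0.308475, 3.48023, 3.89831.
Z = Σ gᵢe^(−Eᵢ/kT) = 1·e^(−0.308475) + 6·e^(−3.48023) + 5·e^(−3.89831) = 0.734566 + 0.184802 + 0.101381 = 1.02075.
P₂ = g₂ e^(−E₂/kT) / Z = 0.101381/1.02075 = 0.09932.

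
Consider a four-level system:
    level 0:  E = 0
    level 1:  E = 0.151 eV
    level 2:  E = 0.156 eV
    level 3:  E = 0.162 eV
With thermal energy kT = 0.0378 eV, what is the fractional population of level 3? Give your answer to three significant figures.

Eᵢ/kT = 0, 3.9947, 4.1270, 4.2857.
Z = Σ e^(−Eᵢ/kT) = e^(−0) + e^(−3.9947) + e^(−4.1270) + e^(−4.2857) = 1.0000 + 0.018413 + 0.016131 + 0.013764 = 1.0483.
P₃ = e^(−E₃/kT) / Z = 0.013764/1.0483 = 0.0131.

0.0131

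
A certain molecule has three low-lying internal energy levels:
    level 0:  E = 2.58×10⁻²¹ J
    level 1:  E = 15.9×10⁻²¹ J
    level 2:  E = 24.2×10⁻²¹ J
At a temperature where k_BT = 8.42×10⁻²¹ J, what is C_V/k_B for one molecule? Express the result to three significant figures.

Eᵢ/kT = 0.30641, 1.8884, 2.8741.
Z = Σ e^(−Eᵢ/kT) = e^(−0.30641) + e^(−1.8884) + e^(−2.8741) = 0.73608 + 0.15131 + 0.056467 = 0.94386.
⟨E⟩ = 6.0087, ⟨E²⟩ = 80.755.
C_V/k_B = (⟨E²⟩ − ⟨E⟩²)/(kT)² = (80.755 − 36.104)/70.896 = 0.630.

0.630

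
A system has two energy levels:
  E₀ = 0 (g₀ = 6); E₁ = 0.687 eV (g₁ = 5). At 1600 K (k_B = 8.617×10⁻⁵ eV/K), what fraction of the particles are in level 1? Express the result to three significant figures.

k_BT = 8.617×10⁻⁵ × 1600 K = 0.13787 eV.
Eᵢ/kT = 0, 4.9830.
Z = Σ gᵢe^(−Eᵢ/kT) = 6·e^(−0) + 5·e^(−4.9830) = 6.0000 + 0.034267 = 6.0343.
P₁ = g₁ e^(−E₁/kT) / Z = 0.034267/6.0343 = 0.00568.

0.00568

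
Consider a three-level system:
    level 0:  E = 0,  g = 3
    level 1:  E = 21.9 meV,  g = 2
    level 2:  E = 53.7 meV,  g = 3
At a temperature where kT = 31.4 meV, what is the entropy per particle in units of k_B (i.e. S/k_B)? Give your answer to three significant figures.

Eᵢ/kT = 0, 0.69745, 1.7102.
Z = Σ gᵢe^(−Eᵢ/kT) = 3·e^(−0) + 2·e^(−0.69745) + 3·e^(−1.7102) = 3.0000 + 0.99571 + 0.54249 = 4.5382.
⟨E⟩ = Σ EᵢPᵢ = 11.224 meV.
S/k_B = ln Z + ⟨E⟩/kT = ln(4.5382) + 11.224/31.4 = 1.5125 + 0.35745 = 1.87.

1.87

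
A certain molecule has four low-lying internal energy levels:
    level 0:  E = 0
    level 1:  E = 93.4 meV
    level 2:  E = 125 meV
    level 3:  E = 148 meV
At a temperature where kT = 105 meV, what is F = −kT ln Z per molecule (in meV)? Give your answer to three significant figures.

Eᵢ/kT = 0, 0.88952, 1.1905, 1.4095.
Z = Σ e^(−Eᵢ/kT) = e^(−0) + e^(−0.88952) + e^(−1.1905) + e^(−1.4095) = 1.0000 + 0.41085 + 0.30407 + 0.24427 = 1.9592.
F = −kT ln Z = −105 × ln(1.9592) = −105 × 0.67254 = -70.6 meV.

-70.6 meV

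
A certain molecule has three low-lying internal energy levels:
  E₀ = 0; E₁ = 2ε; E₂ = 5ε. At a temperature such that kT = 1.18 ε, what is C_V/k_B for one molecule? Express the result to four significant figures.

0.5601

Eᵢ/kT = 0, 1.69492, 4.23729.
Z = Σ e^(−Eᵢ/kT) = e^(−0) + e^(−1.69492) + e^(−4.23729) = 1.00000 + 0.183614 + 0.0144467 = 1.19806.
⟨E⟩ = 0.366811 ε, ⟨E²⟩ = 0.914498 ε².
C_V/k_B = (⟨E²⟩ − ⟨E⟩²)/(kT)² = (0.914498 − 0.134550)/1.39240 = 0.5601.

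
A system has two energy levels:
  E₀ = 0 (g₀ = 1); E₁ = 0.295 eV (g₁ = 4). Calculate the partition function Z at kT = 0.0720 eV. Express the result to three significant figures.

Eᵢ/kT = 0, 4.0972.
Z = Σ gᵢe^(−Eᵢ/kT) = 1·e^(−0) + 4·e^(−4.0972) = 1.0000 + 0.066477 = 1.0665.

Z = 1.07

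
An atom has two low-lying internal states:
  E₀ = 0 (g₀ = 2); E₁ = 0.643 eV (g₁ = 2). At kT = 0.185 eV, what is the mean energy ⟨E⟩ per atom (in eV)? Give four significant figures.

0.01930 eV

Eᵢ/kT = 0, 3.47568.
Z = Σ gᵢe^(−Eᵢ/kT) = 2·e^(−0) + 2·e^(−3.47568) = 2.00000 + 0.0618816 = 2.06188.
⟨E⟩ = Σ Eᵢ gᵢe^(−Eᵢ/kT) / Z = (0·2.00000 + 0.643·0.0618816) / 2.06188 = 0.01930 eV.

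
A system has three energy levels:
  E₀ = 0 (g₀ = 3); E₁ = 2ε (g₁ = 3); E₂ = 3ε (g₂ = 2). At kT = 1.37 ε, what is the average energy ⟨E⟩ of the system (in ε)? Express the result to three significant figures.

0.527 ε

Eᵢ/kT = 0, 1.4599, 2.1898.
Z = Σ gᵢe^(−Eᵢ/kT) = 3·e^(−0) + 3·e^(−1.4599) + 2·e^(−2.1898) = 3.0000 + 0.69678 + 0.22388 = 3.9207.
⟨E⟩ = Σ Eᵢ gᵢe^(−Eᵢ/kT) / Z = (0·3.0000 + 2·0.69678 + 3·0.22388) / 3.9207 = 0.527 ε.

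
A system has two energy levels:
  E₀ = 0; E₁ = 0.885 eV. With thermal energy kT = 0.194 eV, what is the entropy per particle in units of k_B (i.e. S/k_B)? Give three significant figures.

Eᵢ/kT = 0, 4.5619.
Z = Σ e^(−Eᵢ/kT) = e^(−0) + e^(−4.5619) = 1.0000 + 0.010442 = 1.0104.
⟨E⟩ = Σ EᵢPᵢ = 0.0091461 eV.
S/k_B = ln Z + ⟨E⟩/kT = ln(1.0104) + 0.0091461/0.194 = 0.010346 + 0.047145 = 0.0575.

0.0575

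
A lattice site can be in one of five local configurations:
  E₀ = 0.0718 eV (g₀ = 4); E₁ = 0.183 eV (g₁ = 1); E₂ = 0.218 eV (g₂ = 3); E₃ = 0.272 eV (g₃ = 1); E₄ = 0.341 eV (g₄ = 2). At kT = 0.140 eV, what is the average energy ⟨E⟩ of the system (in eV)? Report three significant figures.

0.127 eV

Eᵢ/kT = 0.51286, 1.3071, 1.5571, 1.9429, 2.4357.
Z = Σ gᵢe^(−Eᵢ/kT) = 4·e^(−0.51286) + 1·e^(−1.3071) + 3·e^(−1.5571) + 1·e^(−1.9429) + 2·e^(−2.4357) = 2.3951 + 0.27060 + 0.63224 + 0.14329 + 0.17507 = 3.6163.
⟨E⟩ = Σ Eᵢ gᵢe^(−Eᵢ/kT) / Z = (0.0718·2.3951 + 0.183·0.27060 + 0.218·0.63224 + 0.272·0.14329 + 0.341·0.17507) / 3.6163 = 0.127 eV.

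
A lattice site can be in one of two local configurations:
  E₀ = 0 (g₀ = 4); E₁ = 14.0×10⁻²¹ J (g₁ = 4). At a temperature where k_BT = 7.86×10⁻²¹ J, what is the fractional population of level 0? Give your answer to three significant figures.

Eᵢ/kT = 0, 1.7812.
Z = Σ gᵢe^(−Eᵢ/kT) = 4·e^(−0) + 4·e^(−1.7812) = 4.0000 + 0.67374 = 4.6737.
P₀ = g₀ e^(−E₀/kT) / Z = 4.0000/4.6737 = 0.856.

0.856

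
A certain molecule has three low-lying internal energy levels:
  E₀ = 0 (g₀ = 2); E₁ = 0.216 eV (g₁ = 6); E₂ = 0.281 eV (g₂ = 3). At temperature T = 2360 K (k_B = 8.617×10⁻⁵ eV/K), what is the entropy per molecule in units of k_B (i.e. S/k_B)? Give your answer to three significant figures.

2.25

k_BT = 8.617×10⁻⁵ × 2360 K = 0.20336 eV.
Eᵢ/kT = 0, 1.0622, 1.3818.
Z = Σ gᵢe^(−Eᵢ/kT) = 2·e^(−0) + 6·e^(−1.0622) + 3·e^(−1.3818) = 2.0000 + 2.0742 + 0.75338 = 4.8276.
⟨E⟩ = Σ EᵢPᵢ = 0.13666 eV.
S/k_B = ln Z + ⟨E⟩/kT = ln(4.8276) + 0.13666/0.20336 = 1.5743 + 0.67201 = 2.25.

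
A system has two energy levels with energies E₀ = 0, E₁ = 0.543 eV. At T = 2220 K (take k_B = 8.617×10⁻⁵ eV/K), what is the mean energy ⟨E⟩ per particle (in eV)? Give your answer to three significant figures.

0.0300 eV

k_BT = 8.617×10⁻⁵ × 2220 K = 0.19130 eV.
Eᵢ/kT = 0, 2.8385.
Z = Σ e^(−Eᵢ/kT) = e^(−0) + e^(−2.8385) = 1.0000 + 0.058513 = 1.0585.
⟨E⟩ = Σ Eᵢ e^(−Eᵢ/kT) / Z = (0·1.0000 + 0.543·0.058513) / 1.0585 = 0.0300 eV.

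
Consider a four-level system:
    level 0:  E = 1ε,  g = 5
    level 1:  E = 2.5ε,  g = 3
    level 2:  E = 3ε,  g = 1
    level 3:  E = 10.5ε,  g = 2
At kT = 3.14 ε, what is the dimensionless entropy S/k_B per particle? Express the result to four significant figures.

2.216

Eᵢ/kT = 0.318471, 0.796178, 0.955414, 3.34395.
Z = Σ gᵢe^(−Eᵢ/kT) = 5·e^(−0.318471) + 3·e^(−0.796178) + 1·e^(−0.955414) + 2·e^(−3.34395) = 3.63630 + 1.35315 + 0.384653 + 0.0705945 = 5.44470.
⟨E⟩ = Σ EᵢPᵢ = 1.63726 ε.
S/k_B = ln Z + ⟨E⟩/kT = ln(5.44470) + 1.63726/3.14 = 1.69464 + 0.521420 = 2.216.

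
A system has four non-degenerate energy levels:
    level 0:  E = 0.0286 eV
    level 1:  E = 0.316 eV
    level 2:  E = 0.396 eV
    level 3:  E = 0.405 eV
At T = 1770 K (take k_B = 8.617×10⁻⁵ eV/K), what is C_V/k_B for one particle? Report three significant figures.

0.901

k_BT = 8.617×10⁻⁵ × 1770 K = 0.15252 eV.
Eᵢ/kT = 0.18752, 2.0719, 2.5964, 2.6554.
Z = Σ e^(−Eᵢ/kT) = e^(−0.18752) + e^(−2.0719) + e^(−2.5964) + e^(−2.6554) = 0.82901 + 0.12595 + 0.074541 + 0.070271 = 1.0998.
⟨E⟩ = 0.11046 eV, ⟨E²⟩ = 0.033161 eV².
C_V/k_B = (⟨E²⟩ − ⟨E⟩²)/(kT)² = (0.033161 − 0.012201)/0.023262 = 0.901.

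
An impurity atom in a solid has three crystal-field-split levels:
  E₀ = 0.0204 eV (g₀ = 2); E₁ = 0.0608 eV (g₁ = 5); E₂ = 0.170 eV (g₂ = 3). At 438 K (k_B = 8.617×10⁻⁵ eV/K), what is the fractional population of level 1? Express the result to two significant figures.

0.45

k_BT = 8.617×10⁻⁵ × 438 K = 0.03774 eV.
Eᵢ/kT = 0.5405, 1.611, 4.505.
Z = Σ gᵢe^(−Eᵢ/kT) = 2·e^(−0.5405) + 5·e^(−1.611) + 3·e^(−4.505) = 1.165 + 0.9984 + 0.03316 = 2.197.
P₁ = g₁ e^(−E₁/kT) / Z = 0.9984/2.197 = 0.45.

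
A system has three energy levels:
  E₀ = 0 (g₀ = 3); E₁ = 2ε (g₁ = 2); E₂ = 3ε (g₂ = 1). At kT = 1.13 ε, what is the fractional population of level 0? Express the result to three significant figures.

0.880

Eᵢ/kT = 0, 1.7699, 2.6549.
Z = Σ gᵢe^(−Eᵢ/kT) = 3·e^(−0) + 2·e^(−1.7699) + 1·e^(−2.6549) = 3.0000 + 0.34070 + 0.070306 = 3.4110.
P₀ = g₀ e^(−E₀/kT) / Z = 3.0000/3.4110 = 0.880.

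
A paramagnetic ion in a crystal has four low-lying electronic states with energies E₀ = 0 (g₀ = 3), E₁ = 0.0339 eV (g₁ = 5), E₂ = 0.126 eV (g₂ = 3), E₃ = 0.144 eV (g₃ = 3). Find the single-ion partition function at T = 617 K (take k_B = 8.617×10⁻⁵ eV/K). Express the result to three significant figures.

Z = 6.12

k_BT = 8.617×10⁻⁵ × 617 K = 0.053167 eV.
Eᵢ/kT = 0, 0.63761, 2.3699, 2.7084.
Z = Σ gᵢe^(−Eᵢ/kT) = 3·e^(−0) + 5·e^(−0.63761) + 3·e^(−2.3699) + 3·e^(−2.7084) = 3.0000 + 2.6428 + 0.28047 + 0.19993 = 6.1232.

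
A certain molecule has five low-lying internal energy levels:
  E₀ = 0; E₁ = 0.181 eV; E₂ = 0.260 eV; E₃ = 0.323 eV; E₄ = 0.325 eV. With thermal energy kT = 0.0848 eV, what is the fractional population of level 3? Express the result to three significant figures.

0.0183

Eᵢ/kT = 0, 2.1344, 3.0660, 3.8090, 3.8325.
Z = Σ e^(−Eᵢ/kT) = e^(−0) + e^(−2.1344) + e^(−3.0660) + e^(−3.8090) + e^(−3.8325) = 1.0000 + 0.11832 + 0.046607 + 0.022170 + 0.021655 = 1.2088.
P₃ = e^(−E₃/kT) / Z = 0.022170/1.2088 = 0.0183.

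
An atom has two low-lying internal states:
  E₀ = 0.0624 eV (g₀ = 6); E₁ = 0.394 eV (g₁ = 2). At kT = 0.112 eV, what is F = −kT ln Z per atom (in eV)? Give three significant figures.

-0.140 eV

Eᵢ/kT = 0.55714, 3.5179.
Z = Σ gᵢe^(−Eᵢ/kT) = 6·e^(−0.55714) + 2·e^(−3.5179) = 3.4371 + 0.059323 = 3.4964.
F = −kT ln Z = −0.112 × ln(3.4964) = −0.112 × 1.2517 = -0.140 eV.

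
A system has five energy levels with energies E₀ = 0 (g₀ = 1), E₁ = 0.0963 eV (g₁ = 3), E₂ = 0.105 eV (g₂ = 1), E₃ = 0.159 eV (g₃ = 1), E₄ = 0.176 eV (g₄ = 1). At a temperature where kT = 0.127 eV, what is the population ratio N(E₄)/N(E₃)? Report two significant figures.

n₄/n₃ = (g₄/g₃) exp[−(E₄−E₃)/kT] = (1/1) × exp(−(0.017 eV)/(0.127 eV)) = (1/1) × exp(-0.1339) = 0.87.

0.87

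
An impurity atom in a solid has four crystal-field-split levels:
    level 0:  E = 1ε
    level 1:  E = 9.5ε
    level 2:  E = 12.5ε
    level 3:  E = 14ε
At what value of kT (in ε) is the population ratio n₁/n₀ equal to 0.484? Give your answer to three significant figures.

n₁/n₀ = exp[−(E₁−E₀)/kT] = 0.484.
⇒ (E₁−E₀)/kT = ln(1/0.484) = ln(2.0661) = 0.72566.
kT = 8.5ε / 0.72566 = 11.7 ε.

11.7 ε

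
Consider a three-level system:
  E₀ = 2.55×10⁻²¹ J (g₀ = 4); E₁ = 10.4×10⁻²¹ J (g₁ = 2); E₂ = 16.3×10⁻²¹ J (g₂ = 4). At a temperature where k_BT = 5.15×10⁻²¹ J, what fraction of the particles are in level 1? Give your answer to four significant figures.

Eᵢ/kT = 0.495146, 2.01942, 3.16505.
Z = Σ gᵢe^(−Eᵢ/kT) = 4·e^(−0.495146) + 2·e^(−2.01942) + 4·e^(−3.16505) = 2.43793 + 0.265465 + 0.168848 = 2.87224.
P₁ = g₁ e^(−E₁/kT) / Z = 0.265465/2.87224 = 0.09242.

0.09242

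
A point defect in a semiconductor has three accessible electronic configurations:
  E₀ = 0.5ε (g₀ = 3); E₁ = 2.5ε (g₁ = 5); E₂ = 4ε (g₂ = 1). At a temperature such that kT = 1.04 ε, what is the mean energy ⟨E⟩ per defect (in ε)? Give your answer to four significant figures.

0.9203 ε

Eᵢ/kT = 0.480769, 2.40385, 3.84615.
Z = Σ gᵢe^(−Eᵢ/kT) = 3·e^(−0.480769) + 5·e^(−2.40385) + 1·e^(−3.84615) = 1.85492 + 0.451847 + 0.0213618 = 2.32813.
⟨E⟩ = Σ Eᵢ gᵢe^(−Eᵢ/kT) / Z = (0.5·1.85492 + 2.5·0.451847 + 4·0.0213618) / 2.32813 = 0.9203 ε.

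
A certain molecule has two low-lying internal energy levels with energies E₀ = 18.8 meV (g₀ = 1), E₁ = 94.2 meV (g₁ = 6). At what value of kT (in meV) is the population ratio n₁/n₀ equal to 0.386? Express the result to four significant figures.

n₁/n₀ = (g₁/g₀) exp[−(E₁−E₀)/kT] = 0.386.
⇒ (E₁−E₀)/kT = ln((6/1)/0.386) = ln(15.5440) = 2.74367.
kT = 75.4 meV / 2.74367 = 27.48 meV.

27.48 meV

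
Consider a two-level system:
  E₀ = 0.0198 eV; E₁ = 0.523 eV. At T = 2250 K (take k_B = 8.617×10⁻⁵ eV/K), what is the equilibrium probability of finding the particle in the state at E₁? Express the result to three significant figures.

k_BT = 8.617×10⁻⁵ × 2250 K = 0.19388 eV.
Eᵢ/kT = 0.10213, 2.6975.
Z = Σ e^(−Eᵢ/kT) = e^(−0.10213) + e^(−2.6975) = 0.90291 + 0.067374 = 0.97028.
P₁ = e^(−E₁/kT) / Z = 0.067374/0.97028 = 0.0694.

0.0694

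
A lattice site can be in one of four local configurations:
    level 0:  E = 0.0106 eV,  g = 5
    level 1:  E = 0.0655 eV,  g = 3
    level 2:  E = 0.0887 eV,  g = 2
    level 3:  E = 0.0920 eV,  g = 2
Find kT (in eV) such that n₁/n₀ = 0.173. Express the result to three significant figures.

0.0441 eV

n₁/n₀ = (g₁/g₀) exp[−(E₁−E₀)/kT] = 0.173.
⇒ (E₁−E₀)/kT = ln((3/5)/0.173) = ln(3.4682) = 1.2436.
kT = 0.0549 eV / 1.2436 = 0.0441 eV.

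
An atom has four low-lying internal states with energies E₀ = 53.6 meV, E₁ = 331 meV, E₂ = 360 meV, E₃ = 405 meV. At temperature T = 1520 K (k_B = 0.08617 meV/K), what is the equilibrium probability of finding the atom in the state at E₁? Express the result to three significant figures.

0.0936

k_BT = 0.08617 × 1520 K = 130.98 meV.
Eᵢ/kT = 0.40922, 2.5271, 2.7485, 3.0921.
Z = Σ e^(−Eᵢ/kT) = e^(−0.40922) + e^(−2.5271) + e^(−2.7485) + e^(−3.0921) = 0.66417 + 0.079890 + 0.064024 + 0.045407 = 0.85349.
P₁ = e^(−E₁/kT) / Z = 0.079890/0.85349 = 0.0936.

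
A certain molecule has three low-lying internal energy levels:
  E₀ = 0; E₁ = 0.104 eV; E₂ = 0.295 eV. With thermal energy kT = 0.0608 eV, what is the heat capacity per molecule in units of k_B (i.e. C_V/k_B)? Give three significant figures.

Eᵢ/kT = 0, 1.7105, 4.8520.
Z = Σ e^(−Eᵢ/kT) = e^(−0) + e^(−1.7105) + e^(−4.8520) = 1.0000 + 0.18078 + 0.0078127 = 1.1886.
⟨E⟩ = 0.017757 eV, ⟨E²⟩ = 0.0022171 eV².
C_V/k_B = (⟨E²⟩ − ⟨E⟩²)/(kT)² = (0.0022171 − 0.00031531)/0.0036966 = 0.514.

0.514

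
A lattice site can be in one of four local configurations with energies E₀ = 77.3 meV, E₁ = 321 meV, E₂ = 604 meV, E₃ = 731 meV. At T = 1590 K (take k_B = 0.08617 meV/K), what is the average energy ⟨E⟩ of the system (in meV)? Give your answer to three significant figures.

126 meV

k_BT = 0.08617 × 1590 K = 137.01 meV.
Eᵢ/kT = 0.56419, 2.3429, 4.4084, 5.3354.
Z = Σ e^(−Eᵢ/kT) = e^(−0.56419) + e^(−2.3429) + e^(−4.4084) + e^(−5.3354) = 0.56882 + 0.096049 + 0.012175 + 0.0048180 = 0.68186.
⟨E⟩ = Σ Eᵢ e^(−Eᵢ/kT) / Z = (77.3·0.56882 + 321·0.096049 + 604·0.012175 + 731·0.0048180) / 0.68186 = 126 meV.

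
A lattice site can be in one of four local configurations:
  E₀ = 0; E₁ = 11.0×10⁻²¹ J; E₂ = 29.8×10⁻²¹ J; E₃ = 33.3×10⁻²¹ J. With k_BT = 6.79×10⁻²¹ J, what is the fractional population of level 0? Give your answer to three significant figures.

0.821

Eᵢ/kT = 0, 1.6200, 4.3888, 4.9043.
Z = Σ e^(−Eᵢ/kT) = e^(−0) + e^(−1.6200) + e^(−4.3888) + e^(−4.9043) = 1.0000 + 0.19790 + 0.012416 + 0.0074146 = 1.2177.
P₀ = e^(−E₀/kT) / Z = 1.0000/1.2177 = 0.821.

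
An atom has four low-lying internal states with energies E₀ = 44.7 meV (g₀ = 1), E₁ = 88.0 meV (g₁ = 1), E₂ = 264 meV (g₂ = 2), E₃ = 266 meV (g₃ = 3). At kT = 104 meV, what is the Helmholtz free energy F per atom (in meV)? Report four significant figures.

Eᵢ/kT = 0.429808, 0.846154, 2.53846, 2.55769.
Z = Σ gᵢe^(−Eᵢ/kT) = 1·e^(−0.429808) + 1·e^(−0.846154) + 2·e^(−2.53846) + 3·e^(−2.55769) = 0.650634 + 0.429062 + 0.157976 + 0.232451 = 1.47012.
F = −kT ln Z = −104 × ln(1.47012) = −104 × 0.385344 = -40.08 meV.

-40.08 meV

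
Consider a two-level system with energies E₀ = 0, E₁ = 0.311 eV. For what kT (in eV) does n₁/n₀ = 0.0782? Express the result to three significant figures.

0.122 eV

n₁/n₀ = exp[−(E₁−E₀)/kT] = 0.0782.
⇒ (E₁−E₀)/kT = ln(1/0.0782) = ln(12.788) = 2.5485.
kT = 0.311 eV / 2.5485 = 0.122 eV.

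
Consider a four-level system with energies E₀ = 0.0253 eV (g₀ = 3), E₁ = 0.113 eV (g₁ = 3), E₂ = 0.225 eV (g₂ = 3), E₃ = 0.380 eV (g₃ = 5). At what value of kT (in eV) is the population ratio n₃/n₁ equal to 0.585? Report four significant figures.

n₃/n₁ = (g₃/g₁) exp[−(E₃−E₁)/kT] = 0.585.
⇒ (E₃−E₁)/kT = ln((5/3)/0.585) = ln(2.84900) = 1.04697.
kT = 0.267 eV / 1.04697 = 0.2550 eV.

0.2550 eV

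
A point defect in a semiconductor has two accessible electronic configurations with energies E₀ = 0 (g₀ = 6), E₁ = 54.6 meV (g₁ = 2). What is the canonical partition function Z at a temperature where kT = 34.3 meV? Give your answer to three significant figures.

Eᵢ/kT = 0, 1.5918.
Z = Σ gᵢe^(−Eᵢ/kT) = 6·e^(−0) + 2·e^(−1.5918) = 6.0000 + 0.40712 = 6.4071.

Z = 6.41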